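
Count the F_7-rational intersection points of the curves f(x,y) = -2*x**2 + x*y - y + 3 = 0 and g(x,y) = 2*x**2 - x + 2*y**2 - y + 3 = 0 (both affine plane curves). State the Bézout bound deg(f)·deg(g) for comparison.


Common zeros: {(5, 3)}; count = 1; Bézout bound = 4.

deg(f) = 2, deg(g) = 2, so Bézout bound = 4.
Scan x ∈ F_7. For each x, list the y ∈ F_7 with f(x, y) ≡ 0 and those with g(x, y) ≡ 0 (mod 7); the common zeros in that column are the intersection.
  x = 0: f ≡ 0 at y ∈ {3}; g ≡ 0 at y ∈ ∅; common: ∅.
  x = 1: f ≡ 0 at y ∈ ∅; g ≡ 0 at y ∈ {5, 6}; common: ∅.
  x = 2: f ≡ 0 at y ∈ {5}; g ≡ 0 at y ∈ ∅; common: ∅.
  x = 3: f ≡ 0 at y ∈ {4}; g ≡ 0 at y ∈ {5, 6}; common: ∅.
  x = 4: f ≡ 0 at y ∈ {5}; g ≡ 0 at y ∈ ∅; common: ∅.
  x = 5: f ≡ 0 at y ∈ {3}; g ≡ 0 at y ∈ {1, 3}; common: {3}.
  x = 6: f ≡ 0 at y ∈ {4}; g ≡ 0 at y ∈ {1, 3}; common: ∅.
Collecting: common zeros = {(5, 3)}, so the count is 1.
Comparison with the Bézout bound: 1 ≤ 4 = deg(f)·deg(g), as expected for curves with no common component (the affine F_7-count falls short of the bound because intersections may lie at infinity, over extension fields, or carry multiplicity).


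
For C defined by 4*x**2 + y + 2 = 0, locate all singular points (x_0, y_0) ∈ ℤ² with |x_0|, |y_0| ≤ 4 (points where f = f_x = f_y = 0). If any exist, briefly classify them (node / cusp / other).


No singular points in the scanned grid; C is smooth there.

Compute partial derivatives:
  f_x = 8*x.
  f_y = 1.
f_y = 1 is a nonzero constant, so f_y never vanishes: no point (x, y) can satisfy f = f_x = f_y = 0. In particular no (x, y) ∈ {−4, ..., 4}² is singular; the curve is smooth.


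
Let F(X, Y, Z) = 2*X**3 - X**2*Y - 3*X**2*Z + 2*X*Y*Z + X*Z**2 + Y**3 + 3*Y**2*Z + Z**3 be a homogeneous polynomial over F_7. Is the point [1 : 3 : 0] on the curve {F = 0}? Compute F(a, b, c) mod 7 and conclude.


F(1,3,0) ≡ 5 (mod 7); P is NOT on the curve.

Evaluate F(1, 3, 0) term-by-term (mod 7).
  2*X**3 ↦ 2·1·1·1 = 2
  -X**2*Y ↦ -1·1·3·1 = -3
  -3*X**2*Z ↦ -3·1·1·0 = 0
  2*X*Y*Z ↦ 2·1·3·0 = 0
  X*Z**2 ↦ 1·1·1·0 = 0
  Y**3 ↦ 1·1·27·1 = 27
  3*Y**2*Z ↦ 3·1·9·0 = 0
  Z**3 ↦ 1·1·1·0 = 0
Sum: F(1, 3, 0) = (2) + (-3) + (0) + (0) + (0) + (27) + (0) + (0) = 26.
Reducing mod 7: 26 ≡ 5 (mod 7).
Since F(a, b, c) ≡ 5 ≠ 0 (mod 7), P does NOT lie on the curve.


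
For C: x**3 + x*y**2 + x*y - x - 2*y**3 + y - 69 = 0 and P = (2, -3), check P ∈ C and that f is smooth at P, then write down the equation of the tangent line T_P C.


Tangent line at P: 17*x - 63*y - 223 = 0.

Step 1: f(2, -3) = 0, so P lies on C.
Step 2: partial derivatives
  f_x(x, y) = 3*x**2 + y**2 + y - 1, f_y(x, y) = 2*x*y + x - 6*y**2 + 1.
  f_x(P) = 17, f_y(P) = -63 (gradient nonzero, so P is smooth).
Step 3: tangent line at P: 17·(x − 2) + -63·(y − -3) = 0.
Expanding: 17*x - 63*y - 223 = 0.


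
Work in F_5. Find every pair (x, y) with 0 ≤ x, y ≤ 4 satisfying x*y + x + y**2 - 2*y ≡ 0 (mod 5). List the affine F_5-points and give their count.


Affine F_5-points: {(0, 0), (0, 2), (3, 1), (3, 3)}; count = 4.

For each of the 25 pairs (x, y) ∈ F_5², evaluate f(x, y) mod 5. Record the zeros.
  x = 0: [0↦0, 1↦4, 2↦0, 3↦3, 4↦3]  zeros at y ∈ {0, 2}
  x = 1: [0↦1, 1↦1, 2↦3, 3↦2, 4↦3]  zeros at y ∈ ∅
  x = 2: [0↦2, 1↦3, 2↦1, 3↦1, 4↦3]  zeros at y ∈ ∅
  x = 3: [0↦3, 1↦0, 2↦4, 3↦0, 4↦3]  zeros at y ∈ {1, 3}
  x = 4: [0↦4, 1↦2, 2↦2, 3↦4, 4↦3]  zeros at y ∈ ∅
Collecting zeros: affine points = {(0, 0), (0, 2), (3, 1), (3, 3)}.
Total count |C(F_5)_aff| = 4.


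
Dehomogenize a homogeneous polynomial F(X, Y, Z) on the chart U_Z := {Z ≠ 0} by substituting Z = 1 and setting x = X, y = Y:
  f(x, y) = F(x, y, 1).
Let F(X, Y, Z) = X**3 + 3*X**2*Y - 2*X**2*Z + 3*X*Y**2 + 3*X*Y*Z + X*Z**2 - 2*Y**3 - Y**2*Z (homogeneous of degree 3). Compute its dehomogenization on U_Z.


f(x, y) = x**3 + 3*x**2*y - 2*x**2 + 3*x*y**2 + 3*x*y + x - 2*y**3 - y**2

On U_Z we set Z = 1. Each monomial c·X^i·Y^j·Z^k in F becomes c·x^i·y^j·1^k = c·x^i·y^j.
Substituting Z = 1: F(X, Y, 1) = x**3 + 3*x**2*y - 2*x**2 + 3*x*y**2 + 3*x*y + x - 2*y**3 - y**2.
Note: deg(f) ≤ deg(F) = 3; strict inequality happens when F is divisible by Z (lost terms).


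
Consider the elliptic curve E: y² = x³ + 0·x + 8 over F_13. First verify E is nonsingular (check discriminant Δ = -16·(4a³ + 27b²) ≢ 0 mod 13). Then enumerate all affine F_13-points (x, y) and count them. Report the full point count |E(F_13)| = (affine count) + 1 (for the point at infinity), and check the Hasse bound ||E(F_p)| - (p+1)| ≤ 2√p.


Affine points = {(1, 3), (1, 10), (2, 4), (2, 9), (3, 3), (3, 10), (5, 4), (5, 9), (6, 4), (6, 9), (7, 0), (8, 0), (9, 3), (9, 10), (11, 0)}; affine count = 15; |E(F_13)| = 16.

Discriminant check: Δ ∝ 4a³ + 27b² = 4·0³ + 27·8² = 4·0 + 27·64 ≡ 12 (mod 13). Nonzero ⇒ E is nonsingular.
For each x ∈ F_13, compute rhs = x³ + 0·x + 8 mod 13, then count y ∈ F_13 with y² ≡ rhs.
  x = 0: rhs = 8, matching y values: none (0 points).
  x = 1: rhs = 9, matching y values: 3, 10 (2 points).
  x = 2: rhs = 3, matching y values: 4, 9 (2 points).
  x = 3: rhs = 9, matching y values: 3, 10 (2 points).
  x = 4: rhs = 7, matching y values: none (0 points).
  x = 5: rhs = 3, matching y values: 4, 9 (2 points).
  x = 6: rhs = 3, matching y values: 4, 9 (2 points).
  x = 7: rhs = 0, matching y values: 0 (1 points).
  x = 8: rhs = 0, matching y values: 0 (1 points).
  x = 9: rhs = 9, matching y values: 3, 10 (2 points).
  x = 10: rhs = 7, matching y values: none (0 points).
  x = 11: rhs = 0, matching y values: 0 (1 points).
  x = 12: rhs = 7, matching y values: none (0 points).
Total affine count: 15.
Full point count |E(F_13)| = 15 + 1 = 16.
Hasse bound: |16 − (13+1)| = |2| = 2 ≤ 2√13 ≈ 7.2111 ✓.


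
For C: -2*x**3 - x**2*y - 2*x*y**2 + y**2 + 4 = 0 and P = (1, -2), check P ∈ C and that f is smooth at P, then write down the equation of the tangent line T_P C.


Tangent line at P: -10*x + 3*y + 16 = 0.

Step 1: f(1, -2) = 0, so P lies on C.
Step 2: partial derivatives
  f_x(x, y) = -6*x**2 - 2*x*y - 2*y**2, f_y(x, y) = -x**2 - 4*x*y + 2*y.
  f_x(P) = -10, f_y(P) = 3 (gradient nonzero, so P is smooth).
Step 3: tangent line at P: -10·(x − 1) + 3·(y − -2) = 0.
Expanding: -10*x + 3*y + 16 = 0.


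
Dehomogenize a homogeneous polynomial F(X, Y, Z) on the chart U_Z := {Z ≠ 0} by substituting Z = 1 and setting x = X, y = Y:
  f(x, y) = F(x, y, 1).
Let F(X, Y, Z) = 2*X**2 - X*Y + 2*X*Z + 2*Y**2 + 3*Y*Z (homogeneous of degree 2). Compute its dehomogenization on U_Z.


f(x, y) = 2*x**2 - x*y + 2*x + 2*y**2 + 3*y

On U_Z we set Z = 1. Each monomial c·X^i·Y^j·Z^k in F becomes c·x^i·y^j·1^k = c·x^i·y^j.
Substituting Z = 1: F(X, Y, 1) = 2*x**2 - x*y + 2*x + 2*y**2 + 3*y.
Note: deg(f) ≤ deg(F) = 2; strict inequality happens when F is divisible by Z (lost terms).


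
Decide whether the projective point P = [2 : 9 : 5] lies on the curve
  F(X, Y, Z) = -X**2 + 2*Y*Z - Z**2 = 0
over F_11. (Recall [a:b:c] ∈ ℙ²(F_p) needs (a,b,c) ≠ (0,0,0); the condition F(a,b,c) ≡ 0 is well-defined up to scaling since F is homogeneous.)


F(2,9,5) ≡ 6 (mod 11); P is NOT on the curve.

Evaluate F(2, 9, 5) term-by-term (mod 11).
  -X**2 ↦ -1·4·1·1 = -4
  2*Y*Z ↦ 2·1·9·5 = 90
  -Z**2 ↦ -1·1·1·25 = -25
Sum: F(2, 9, 5) = (-4) + (90) + (-25) = 61.
Reducing mod 11: 61 ≡ 6 (mod 11).
Since F(a, b, c) ≡ 6 ≠ 0 (mod 11), P does NOT lie on the curve.


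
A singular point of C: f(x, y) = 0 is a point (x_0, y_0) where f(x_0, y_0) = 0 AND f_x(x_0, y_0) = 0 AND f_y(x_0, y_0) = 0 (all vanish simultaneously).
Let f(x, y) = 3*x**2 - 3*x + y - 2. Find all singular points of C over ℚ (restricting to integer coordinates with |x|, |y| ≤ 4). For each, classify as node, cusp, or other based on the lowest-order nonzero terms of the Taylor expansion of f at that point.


No singular points in the scanned grid; C is smooth there.

Compute partial derivatives:
  f_x = 6*x - 3.
  f_y = 1.
f_y = 1 is a nonzero constant, so f_y never vanishes: no point (x, y) can satisfy f = f_x = f_y = 0. In particular no (x, y) ∈ {−4, ..., 4}² is singular; the curve is smooth.


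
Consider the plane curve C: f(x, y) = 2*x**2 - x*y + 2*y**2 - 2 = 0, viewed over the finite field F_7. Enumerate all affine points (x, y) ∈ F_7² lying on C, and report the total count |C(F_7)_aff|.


Affine F_7-points: {(0, 1), (0, 6), (1, 0), (1, 4), (3, 6), (4, 1), (6, 0), (6, 3)}; count = 8.

For each of the 49 pairs (x, y) ∈ F_7², evaluate f(x, y) mod 7. Record the zeros.
  x = 0: [0↦5, 1↦0, 2↦6, 3↦2, 4↦2, 5↦6, 6↦0]  zeros at y ∈ {1, 6}
  x = 1: [0↦0, 1↦1, 2↦6, 3↦1, 4↦0, 5↦3, 6↦3]  zeros at y ∈ {0, 4}
  x = 2: [0↦6, 1↦6, 2↦3, 3↦4, 4↦2, 5↦4, 6↦3]  zeros at y ∈ ∅
  x = 3: [0↦2, 1↦1, 2↦4, 3↦4, 4↦1, 5↦2, 6↦0]  zeros at y ∈ {6}
  x = 4: [0↦2, 1↦0, 2↦2, 3↦1, 4↦4, 5↦4, 6↦1]  zeros at y ∈ {1}
  x = 5: [0↦6, 1↦3, 2↦4, 3↦2, 4↦4, 5↦3, 6↦6]  zeros at y ∈ ∅
  x = 6: [0↦0, 1↦3, 2↦3, 3↦0, 4↦1, 5↦6, 6↦1]  zeros at y ∈ {0, 3}
Collecting zeros: affine points = {(0, 1), (0, 6), (1, 0), (1, 4), (3, 6), (4, 1), (6, 0), (6, 3)}.
Total count |C(F_7)_aff| = 8.


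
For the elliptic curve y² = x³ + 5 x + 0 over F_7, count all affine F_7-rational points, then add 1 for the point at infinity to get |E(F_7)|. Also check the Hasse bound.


Affine points = {(0, 0), (2, 2), (2, 5), (3, 0), (4, 0), (6, 1), (6, 6)}; affine count = 7; |E(F_7)| = 8.

Discriminant check: Δ ∝ 4a³ + 27b² = 4·5³ + 27·0² = 4·125 + 27·0 ≡ 3 (mod 7). Nonzero ⇒ E is nonsingular.
For each x ∈ F_7, compute rhs = x³ + 5·x + 0 mod 7, then count y ∈ F_7 with y² ≡ rhs.
  x = 0: rhs = 0, matching y values: 0 (1 points).
  x = 1: rhs = 6, matching y values: none (0 points).
  x = 2: rhs = 4, matching y values: 2, 5 (2 points).
  x = 3: rhs = 0, matching y values: 0 (1 points).
  x = 4: rhs = 0, matching y values: 0 (1 points).
  x = 5: rhs = 3, matching y values: none (0 points).
  x = 6: rhs = 1, matching y values: 1, 6 (2 points).
Total affine count: 7.
Full point count |E(F_7)| = 7 + 1 = 8.
Hasse bound: |8 − (7+1)| = |0| = 0 ≤ 2√7 ≈ 5.2915 ✓.


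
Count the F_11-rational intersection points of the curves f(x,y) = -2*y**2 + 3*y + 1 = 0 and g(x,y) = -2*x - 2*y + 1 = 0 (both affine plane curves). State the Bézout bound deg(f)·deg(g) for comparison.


Common zeros: ∅; count = 0; Bézout bound = 2.

deg(f) = 2, deg(g) = 1, so Bézout bound = 2.
Scan x ∈ F_11. For each x, list the y ∈ F_11 with f(x, y) ≡ 0 and those with g(x, y) ≡ 0 (mod 11); the common zeros in that column are the intersection.
  x = 0: f ≡ 0 at y ∈ ∅; g ≡ 0 at y ∈ {6}; common: ∅.
  x = 1: f ≡ 0 at y ∈ ∅; g ≡ 0 at y ∈ {5}; common: ∅.
  x = 2: f ≡ 0 at y ∈ ∅; g ≡ 0 at y ∈ {4}; common: ∅.
  x = 3: f ≡ 0 at y ∈ ∅; g ≡ 0 at y ∈ {3}; common: ∅.
  x = 4: f ≡ 0 at y ∈ ∅; g ≡ 0 at y ∈ {2}; common: ∅.
  x = 5: f ≡ 0 at y ∈ ∅; g ≡ 0 at y ∈ {1}; common: ∅.
  x = 6: f ≡ 0 at y ∈ ∅; g ≡ 0 at y ∈ {0}; common: ∅.
  x = 7: f ≡ 0 at y ∈ ∅; g ≡ 0 at y ∈ {10}; common: ∅.
  x = 8: f ≡ 0 at y ∈ ∅; g ≡ 0 at y ∈ {9}; common: ∅.
  x = 9: f ≡ 0 at y ∈ ∅; g ≡ 0 at y ∈ {8}; common: ∅.
  x = 10: f ≡ 0 at y ∈ ∅; g ≡ 0 at y ∈ {7}; common: ∅.
Collecting: common zeros = ∅, so the count is 0.
Comparison with the Bézout bound: 0 ≤ 2 = deg(f)·deg(g), as expected for curves with no common component (the affine F_11-count falls short of the bound because intersections may lie at infinity, over extension fields, or carry multiplicity).


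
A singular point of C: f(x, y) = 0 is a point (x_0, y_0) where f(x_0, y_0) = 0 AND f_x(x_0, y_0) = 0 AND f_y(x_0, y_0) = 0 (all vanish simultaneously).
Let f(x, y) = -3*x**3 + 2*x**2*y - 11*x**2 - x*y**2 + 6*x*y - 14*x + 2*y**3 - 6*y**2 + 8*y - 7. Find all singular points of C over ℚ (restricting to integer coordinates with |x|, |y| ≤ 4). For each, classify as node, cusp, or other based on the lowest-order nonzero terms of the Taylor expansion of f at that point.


Singular points: {(-1, 1)}; classification: cusp.

Compute partial derivatives:
  f_x = -9*x**2 + 4*x*y - 22*x - y**2 + 6*y - 14.
  f_y = 2*x**2 - 2*x*y + 6*x + 6*y**2 - 12*y + 8.
Scan x_0 ∈ {−4, ..., 4}. For each x_0, f_y(x_0, y) is a polynomial in y; find its integer roots y ∈ {−4, ..., 4}, then test f_x and f at those candidates.
  x = -4: f_y(-4, y) = 6*y**2 - 4*y + 16; no integer root y with |y| ≤ 4.
  x = -3: f_y(-3, y) = 6*y**2 - 6*y + 8; no integer root y with |y| ≤ 4.
  x = -2: f_y(-2, y) = 6*y**2 - 8*y + 4; no integer root y with |y| ≤ 4.
  x = -1: f_y(-1, y) = 6*y**2 - 10*y + 4; vanishes at y ∈ {1}. (-1, 1): f_x = 0, f = 0 — SINGULAR.
  x = 0: f_y(0, y) = 6*y**2 - 12*y + 8; no integer root y with |y| ≤ 4.
  x = 1: f_y(1, y) = 6*y**2 - 14*y + 16; no integer root y with |y| ≤ 4.
  x = 2: f_y(2, y) = 6*y**2 - 16*y + 28; no integer root y with |y| ≤ 4.
  x = 3: f_y(3, y) = 6*y**2 - 18*y + 44; no integer root y with |y| ≤ 4.
  x = 4: f_y(4, y) = 6*y**2 - 20*y + 64; no integer root y with |y| ≤ 4.
Only singular point on the grid: (-1, 1).
Classify: substitute x = -1 + u, y = 1 + v and expand: f = -3*u**3 + 2*u**2*v - u*v**2 + 2*v**3 + v**2.
No constant or linear terms (consistent with a singular point). Quadratic part: v**2. Cubic part: -3*u**3 + 2*u**2*v - u*v**2 + 2*v**3.
The quadratic part v**2 is a perfect square, so there is a single (double) tangent line v = 0, i.e. y = 1. Restricting the cubic part to that line (v = 0) leaves -3*u**3 ≠ 0, so f is not divisible by v and the branch is v² ≈ 3*u**3 to lowest order — this is a cusp.
Classification: cusp.


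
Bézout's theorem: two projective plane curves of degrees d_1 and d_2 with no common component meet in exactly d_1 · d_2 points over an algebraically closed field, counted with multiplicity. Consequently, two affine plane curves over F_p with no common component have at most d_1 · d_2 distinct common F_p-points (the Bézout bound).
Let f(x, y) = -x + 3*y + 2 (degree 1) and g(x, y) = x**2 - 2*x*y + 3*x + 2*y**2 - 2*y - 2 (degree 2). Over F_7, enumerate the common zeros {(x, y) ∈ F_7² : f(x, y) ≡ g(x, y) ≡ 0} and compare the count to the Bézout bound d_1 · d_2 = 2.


Common zeros: {(4, 3), (5, 1)}; count = 2; Bézout bound = 2.

deg(f) = 1, deg(g) = 2, so Bézout bound = 2.
Scan x ∈ F_7. For each x, list the y ∈ F_7 with f(x, y) ≡ 0 and those with g(x, y) ≡ 0 (mod 7); the common zeros in that column are the intersection.
  x = 0: f ≡ 0 at y ∈ {4}; g ≡ 0 at y ∈ ∅; common: ∅.
  x = 1: f ≡ 0 at y ∈ {2}; g ≡ 0 at y ∈ {1}; common: ∅.
  x = 2: f ≡ 0 at y ∈ {0}; g ≡ 0 at y ∈ {5}; common: ∅.
  x = 3: f ≡ 0 at y ∈ {5}; g ≡ 0 at y ∈ ∅; common: ∅.
  x = 4: f ≡ 0 at y ∈ {3}; g ≡ 0 at y ∈ {2, 3}; common: {3}.
  x = 5: f ≡ 0 at y ∈ {1}; g ≡ 0 at y ∈ {1, 5}; common: {1}.
  x = 6: f ≡ 0 at y ∈ {6}; g ≡ 0 at y ∈ {3, 4}; common: ∅.
Collecting: common zeros = {(4, 3), (5, 1)}, so the count is 2.
Comparison with the Bézout bound: 2 ≤ 2 = deg(f)·deg(g), as expected for curves with no common component (the bound is attained).


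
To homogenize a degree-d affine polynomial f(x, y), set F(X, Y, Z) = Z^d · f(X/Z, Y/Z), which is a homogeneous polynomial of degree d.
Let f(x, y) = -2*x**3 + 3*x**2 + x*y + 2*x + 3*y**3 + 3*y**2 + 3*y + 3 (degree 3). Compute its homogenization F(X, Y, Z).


F(X, Y, Z) = -2*X**3 + 3*X**2*Z + X*Y*Z + 2*X*Z**2 + 3*Y**3 + 3*Y**2*Z + 3*Y*Z**2 + 3*Z**3

deg(f) = 3.
Substitute x = X/Z, y = Y/Z into f, then multiply by Z^3.
  monomial -2·x^3·y^0 ↦ -2·X^3·Y^0·Z^0.
  monomial 3·x^2·y^0 ↦ 3·X^2·Y^0·Z^1.
  monomial 1·x^1·y^1 ↦ 1·X^1·Y^1·Z^1.
  monomial 2·x^1·y^0 ↦ 2·X^1·Y^0·Z^2.
  monomial 3·x^0·y^3 ↦ 3·X^0·Y^3·Z^0.
  monomial 3·x^0·y^2 ↦ 3·X^0·Y^2·Z^1.
  monomial 3·x^0·y^1 ↦ 3·X^0·Y^1·Z^2.
  monomial 3·x^0·y^0 ↦ 3·X^0·Y^0·Z^3.
Collecting: F(X, Y, Z) = -2*X**3 + 3*X**2*Z + X*Y*Z + 2*X*Z**2 + 3*Y**3 + 3*Y**2*Z + 3*Y*Z**2 + 3*Z**3.


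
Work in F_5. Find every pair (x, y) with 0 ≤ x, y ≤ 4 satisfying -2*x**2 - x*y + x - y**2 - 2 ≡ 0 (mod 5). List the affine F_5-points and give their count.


Affine F_5-points: {(1, 1), (1, 3), (3, 3), (3, 4), (4, 0), (4, 1)}; count = 6.

For each of the 25 pairs (x, y) ∈ F_5², evaluate f(x, y) mod 5. Record the zeros.
  x = 0: [0↦3, 1↦2, 2↦4, 3↦4, 4↦2]  zeros at y ∈ ∅
  x = 1: [0↦2, 1↦0, 2↦1, 3↦0, 4↦2]  zeros at y ∈ {1, 3}
  x = 2: [0↦2, 1↦4, 2↦4, 3↦2, 4↦3]  zeros at y ∈ ∅
  x = 3: [0↦3, 1↦4, 2↦3, 3↦0, 4↦0]  zeros at y ∈ {3, 4}
  x = 4: [0↦0, 1↦0, 2↦3, 3↦4, 4↦3]  zeros at y ∈ {0, 1}
Collecting zeros: affine points = {(1, 1), (1, 3), (3, 3), (3, 4), (4, 0), (4, 1)}.
Total count |C(F_5)_aff| = 6.


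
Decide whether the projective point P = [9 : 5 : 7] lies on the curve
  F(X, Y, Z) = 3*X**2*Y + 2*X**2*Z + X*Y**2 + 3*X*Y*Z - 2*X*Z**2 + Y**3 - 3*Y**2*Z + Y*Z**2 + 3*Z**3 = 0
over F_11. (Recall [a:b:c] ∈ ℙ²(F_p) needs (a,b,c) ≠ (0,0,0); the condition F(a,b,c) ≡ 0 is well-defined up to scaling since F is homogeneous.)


F(9,5,7) ≡ 2 (mod 11); P is NOT on the curve.

Evaluate F(9, 5, 7) term-by-term (mod 11).
  3*X**2*Y ↦ 3·81·5·1 = 1215
  2*X**2*Z ↦ 2·81·1·7 = 1134
  X*Y**2 ↦ 1·9·25·1 = 225
  3*X*Y*Z ↦ 3·9·5·7 = 945
  -2*X*Z**2 ↦ -2·9·1·49 = -882
  Y**3 ↦ 1·1·125·1 = 125
  -3*Y**2*Z ↦ -3·1·25·7 = -525
  Y*Z**2 ↦ 1·1·5·49 = 245
  3*Z**3 ↦ 3·1·1·343 = 1029
Sum: F(9, 5, 7) = (1215) + (1134) + (225) + (945) + (-882) + (125) + (-525) + (245) + (1029) = 3511.
Reducing mod 11: 3511 ≡ 2 (mod 11).
Since F(a, b, c) ≡ 2 ≠ 0 (mod 11), P does NOT lie on the curve.


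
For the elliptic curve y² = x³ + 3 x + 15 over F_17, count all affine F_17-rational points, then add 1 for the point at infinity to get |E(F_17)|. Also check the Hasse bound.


Affine points = {(0, 7), (0, 10), (1, 6), (1, 11), (3, 0), (5, 6), (5, 11), (10, 5), (10, 12), (11, 6), (11, 11), (14, 8), (14, 9), (15, 1), (15, 16)}; affine count = 15; |E(F_17)| = 16.

Discriminant check: Δ ∝ 4a³ + 27b² = 4·3³ + 27·15² = 4·27 + 27·225 ≡ 12 (mod 17). Nonzero ⇒ E is nonsingular.
For each x ∈ F_17, compute rhs = x³ + 3·x + 15 mod 17, then count y ∈ F_17 with y² ≡ rhs.
  x = 0: rhs = 15, matching y values: 7, 10 (2 points).
  x = 1: rhs = 2, matching y values: 6, 11 (2 points).
  x = 2: rhs = 12, matching y values: none (0 points).
  x = 3: rhs = 0, matching y values: 0 (1 points).
  x = 4: rhs = 6, matching y values: none (0 points).
  x = 5: rhs = 2, matching y values: 6, 11 (2 points).
  x = 6: rhs = 11, matching y values: none (0 points).
  x = 7: rhs = 5, matching y values: none (0 points).
  x = 8: rhs = 7, matching y values: none (0 points).
  x = 9: rhs = 6, matching y values: none (0 points).
  x = 10: rhs = 8, matching y values: 5, 12 (2 points).
  x = 11: rhs = 2, matching y values: 6, 11 (2 points).
  x = 12: rhs = 11, matching y values: none (0 points).
  x = 13: rhs = 7, matching y values: none (0 points).
  x = 14: rhs = 13, matching y values: 8, 9 (2 points).
  x = 15: rhs = 1, matching y values: 1, 16 (2 points).
  x = 16: rhs = 11, matching y values: none (0 points).
Total affine count: 15.
Full point count |E(F_17)| = 15 + 1 = 16.
Hasse bound: |16 − (17+1)| = |-2| = 2 ≤ 2√17 ≈ 8.2462 ✓.


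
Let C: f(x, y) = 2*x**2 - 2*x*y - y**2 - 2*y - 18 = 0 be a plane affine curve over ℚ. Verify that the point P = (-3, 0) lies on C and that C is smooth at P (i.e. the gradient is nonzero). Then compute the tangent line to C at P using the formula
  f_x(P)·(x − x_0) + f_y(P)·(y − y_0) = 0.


Tangent line at P: -12*x + 4*y - 36 = 0.

Step 1: f(-3, 0) = 0, so P lies on C.
Step 2: partial derivatives
  f_x(x, y) = 4*x - 2*y, f_y(x, y) = -2*x - 2*y - 2.
  f_x(P) = -12, f_y(P) = 4 (gradient nonzero, so P is smooth).
Step 3: tangent line at P: -12·(x − -3) + 4·(y − 0) = 0.
Expanding: -12*x + 4*y - 36 = 0.


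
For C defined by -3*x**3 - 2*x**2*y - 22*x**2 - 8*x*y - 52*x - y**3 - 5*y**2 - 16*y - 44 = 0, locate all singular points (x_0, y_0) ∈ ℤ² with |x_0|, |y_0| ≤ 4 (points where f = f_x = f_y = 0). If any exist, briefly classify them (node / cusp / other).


Singular points: {(-2, -2)}; classification: cusp.

Compute partial derivatives:
  f_x = -9*x**2 - 4*x*y - 44*x - 8*y - 52.
  f_y = -2*x**2 - 8*x - 3*y**2 - 10*y - 16.
Scan x_0 ∈ {−4, ..., 4}. For each x_0, f_y(x_0, y) is a polynomial in y; find its integer roots y ∈ {−4, ..., 4}, then test f_x and f at those candidates.
  x = -4: f_y(-4, y) = -3*y**2 - 10*y - 16; no integer root y with |y| ≤ 4.
  x = -3: f_y(-3, y) = -3*y**2 - 10*y - 10; no integer root y with |y| ≤ 4.
  x = -2: f_y(-2, y) = -3*y**2 - 10*y - 8; vanishes at y ∈ {-2}. (-2, -2): f_x = 0, f = 0 — SINGULAR.
  x = -1: f_y(-1, y) = -3*y**2 - 10*y - 10; no integer root y with |y| ≤ 4.
  x = 0: f_y(0, y) = -3*y**2 - 10*y - 16; no integer root y with |y| ≤ 4.
  x = 1: f_y(1, y) = -3*y**2 - 10*y - 26; no integer root y with |y| ≤ 4.
  x = 2: f_y(2, y) = -3*y**2 - 10*y - 40; no integer root y with |y| ≤ 4.
  x = 3: f_y(3, y) = -3*y**2 - 10*y - 58; no integer root y with |y| ≤ 4.
  x = 4: f_y(4, y) = -3*y**2 - 10*y - 80; no integer root y with |y| ≤ 4.
Only singular point on the grid: (-2, -2).
Classify: substitute x = -2 + u, y = -2 + v and expand: f = -3*u**3 - 2*u**2*v - v**3 + v**2.
No constant or linear terms (consistent with a singular point). Quadratic part: v**2. Cubic part: -3*u**3 - 2*u**2*v - v**3.
The quadratic part v**2 is a perfect square, so there is a single (double) tangent line v = 0, i.e. y = -2. Restricting the cubic part to that line (v = 0) leaves -3*u**3 ≠ 0, so f is not divisible by v and the branch is v² ≈ 3*u**3 to lowest order — this is a cusp.
Classification: cusp.


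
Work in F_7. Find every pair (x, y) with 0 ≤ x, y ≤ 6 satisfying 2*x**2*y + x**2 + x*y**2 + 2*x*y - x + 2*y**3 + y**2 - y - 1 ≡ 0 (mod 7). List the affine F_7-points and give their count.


Affine F_7-points: {(4, 5), (5, 5), (6, 6)}; count = 3.

For each of the 49 pairs (x, y) ∈ F_7², evaluate f(x, y) mod 7. Record the zeros.
  x = 0: [0↦6, 1↦1, 2↦3, 3↦3, 4↦6, 5↦3, 6↦6]  zeros at y ∈ ∅
  x = 1: [0↦6, 1↦6, 2↦1, 3↦3, 4↦3, 5↦6, 6↦3]  zeros at y ∈ ∅
  x = 2: [0↦1, 1↦3, 2↦2, 3↦3, 4↦4, 5↦3, 6↦5]  zeros at y ∈ ∅
  x = 3: [0↦5, 1↦6, 2↦6, 3↦3, 4↦2, 5↦1, 6↦5]  zeros at y ∈ ∅
  x = 4: [0↦4, 1↦1, 2↦6, 3↦3, 4↦4, 5↦0, 6↦3]  zeros at y ∈ {5}
  x = 5: [0↦5, 1↦2, 2↦2, 3↦3, 4↦3, 5↦0, 6↦6]  zeros at y ∈ {5}
  x = 6: [0↦1, 1↦2, 2↦1, 3↦3, 4↦6, 5↦1, 6↦0]  zeros at y ∈ {6}
Collecting zeros: affine points = {(4, 5), (5, 5), (6, 6)}.
Total count |C(F_7)_aff| = 3.


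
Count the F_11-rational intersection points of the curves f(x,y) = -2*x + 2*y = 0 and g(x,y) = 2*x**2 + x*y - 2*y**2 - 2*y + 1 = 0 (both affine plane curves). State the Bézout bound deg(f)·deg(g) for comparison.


Common zeros: {(1, 1)}; count = 1; Bézout bound = 2.

deg(f) = 1, deg(g) = 2, so Bézout bound = 2.
Scan x ∈ F_11. For each x, list the y ∈ F_11 with f(x, y) ≡ 0 and those with g(x, y) ≡ 0 (mod 11); the common zeros in that column are the intersection.
  x = 0: f ≡ 0 at y ∈ {0}; g ≡ 0 at y ∈ {2, 8}; common: ∅.
  x = 1: f ≡ 0 at y ∈ {1}; g ≡ 0 at y ∈ {1, 4}; common: {1}.
  x = 2: f ≡ 0 at y ∈ {2}; g ≡ 0 at y ∈ ∅; common: ∅.
  x = 3: f ≡ 0 at y ∈ {3}; g ≡ 0 at y ∈ ∅; common: ∅.
  x = 4: f ≡ 0 at y ∈ {4}; g ≡ 0 at y ∈ {0, 1}; common: ∅.
  x = 5: f ≡ 0 at y ∈ {5}; g ≡ 0 at y ∈ ∅; common: ∅.
  x = 6: f ≡ 0 at y ∈ {6}; g ≡ 0 at y ∈ ∅; common: ∅.
  x = 7: f ≡ 0 at y ∈ {7}; g ≡ 0 at y ∈ {0, 8}; common: ∅.
  x = 8: f ≡ 0 at y ∈ {8}; g ≡ 0 at y ∈ {4, 10}; common: ∅.
  x = 9: f ≡ 0 at y ∈ {9}; g ≡ 0 at y ∈ {10}; common: ∅.
  x = 10: f ≡ 0 at y ∈ {10}; g ≡ 0 at y ∈ {2}; common: ∅.
Collecting: common zeros = {(1, 1)}, so the count is 1.
Comparison with the Bézout bound: 1 ≤ 2 = deg(f)·deg(g), as expected for curves with no common component (the affine F_11-count falls short of the bound because intersections may lie at infinity, over extension fields, or carry multiplicity).


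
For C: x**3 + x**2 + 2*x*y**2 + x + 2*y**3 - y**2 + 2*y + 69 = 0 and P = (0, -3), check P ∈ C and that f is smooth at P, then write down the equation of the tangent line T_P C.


Tangent line at P: 19*x + 62*y + 186 = 0.

Step 1: f(0, -3) = 0, so P lies on C.
Step 2: partial derivatives
  f_x(x, y) = 3*x**2 + 2*x + 2*y**2 + 1, f_y(x, y) = 4*x*y + 6*y**2 - 2*y + 2.
  f_x(P) = 19, f_y(P) = 62 (gradient nonzero, so P is smooth).
Step 3: tangent line at P: 19·(x − 0) + 62·(y − -3) = 0.
Expanding: 19*x + 62*y + 186 = 0.


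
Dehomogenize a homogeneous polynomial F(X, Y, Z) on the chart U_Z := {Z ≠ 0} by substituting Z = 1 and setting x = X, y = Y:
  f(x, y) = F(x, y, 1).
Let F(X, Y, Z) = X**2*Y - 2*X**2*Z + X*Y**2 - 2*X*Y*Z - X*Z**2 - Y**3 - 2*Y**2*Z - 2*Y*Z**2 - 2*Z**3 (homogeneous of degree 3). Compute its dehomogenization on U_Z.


f(x, y) = x**2*y - 2*x**2 + x*y**2 - 2*x*y - x - y**3 - 2*y**2 - 2*y - 2

On U_Z we set Z = 1. Each monomial c·X^i·Y^j·Z^k in F becomes c·x^i·y^j·1^k = c·x^i·y^j.
Substituting Z = 1: F(X, Y, 1) = x**2*y - 2*x**2 + x*y**2 - 2*x*y - x - y**3 - 2*y**2 - 2*y - 2.
Note: deg(f) ≤ deg(F) = 3; strict inequality happens when F is divisible by Z (lost terms).


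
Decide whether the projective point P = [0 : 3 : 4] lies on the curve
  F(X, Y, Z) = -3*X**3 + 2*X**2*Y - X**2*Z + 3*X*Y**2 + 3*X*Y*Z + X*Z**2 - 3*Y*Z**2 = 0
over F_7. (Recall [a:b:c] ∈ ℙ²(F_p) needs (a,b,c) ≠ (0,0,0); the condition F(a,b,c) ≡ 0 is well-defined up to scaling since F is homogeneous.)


F(0,3,4) ≡ 3 (mod 7); P is NOT on the curve.

Evaluate F(0, 3, 4) term-by-term (mod 7).
  -3*X**3 ↦ -3·0·1·1 = 0
  2*X**2*Y ↦ 2·0·3·1 = 0
  -X**2*Z ↦ -1·0·1·4 = 0
  3*X*Y**2 ↦ 3·0·9·1 = 0
  3*X*Y*Z ↦ 3·0·3·4 = 0
  X*Z**2 ↦ 1·0·1·16 = 0
  -3*Y*Z**2 ↦ -3·1·3·16 = -144
Sum: F(0, 3, 4) = (0) + (0) + (0) + (0) + (0) + (0) + (-144) = -144.
Reducing mod 7: -144 ≡ 3 (mod 7).
Since F(a, b, c) ≡ 3 ≠ 0 (mod 7), P does NOT lie on the curve.


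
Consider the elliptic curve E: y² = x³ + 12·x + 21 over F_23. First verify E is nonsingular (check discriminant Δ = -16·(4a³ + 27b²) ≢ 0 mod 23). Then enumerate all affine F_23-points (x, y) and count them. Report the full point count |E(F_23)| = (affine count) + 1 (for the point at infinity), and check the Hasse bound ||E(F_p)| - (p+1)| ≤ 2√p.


Affine points = {(4, 8), (4, 15), (8, 10), (8, 13), (11, 9), (11, 14), (14, 9), (14, 14), (16, 10), (16, 13), (17, 3), (17, 20), (19, 1), (19, 22), (20, 2), (20, 21), (21, 9), (21, 14), (22, 10), (22, 13)}; affine count = 20; |E(F_23)| = 21.

Discriminant check: Δ ∝ 4a³ + 27b² = 4·12³ + 27·21² = 4·1728 + 27·441 ≡ 5 (mod 23). Nonzero ⇒ E is nonsingular.
For each x ∈ F_23, compute rhs = x³ + 12·x + 21 mod 23, then count y ∈ F_23 with y² ≡ rhs.
  x = 0: rhs = 21, matching y values: none (0 points).
  x = 1: rhs = 11, matching y values: none (0 points).
  x = 2: rhs = 7, matching y values: none (0 points).
  x = 3: rhs = 15, matching y values: none (0 points).
  x = 4: rhs = 18, matching y values: 8, 15 (2 points).
  x = 5: rhs = 22, matching y values: none (0 points).
  x = 6: rhs = 10, matching y values: none (0 points).
  x = 7: rhs = 11, matching y values: none (0 points).
  x = 8: rhs = 8, matching y values: 10, 13 (2 points).
  x = 9: rhs = 7, matching y values: none (0 points).
  x = 10: rhs = 14, matching y values: none (0 points).
  x = 11: rhs = 12, matching y values: 9, 14 (2 points).
  x = 12: rhs = 7, matching y values: none (0 points).
  x = 13: rhs = 5, matching y values: none (0 points).
  x = 14: rhs = 12, matching y values: 9, 14 (2 points).
  x = 15: rhs = 11, matching y values: none (0 points).
  x = 16: rhs = 8, matching y values: 10, 13 (2 points).
  x = 17: rhs = 9, matching y values: 3, 20 (2 points).
  x = 18: rhs = 20, matching y values: none (0 points).
  x = 19: rhs = 1, matching y values: 1, 22 (2 points).
  x = 20: rhs = 4, matching y values: 2, 21 (2 points).
  x = 21: rhs = 12, matching y values: 9, 14 (2 points).
  x = 22: rhs = 8, matching y values: 10, 13 (2 points).
Total affine count: 20.
Full point count |E(F_23)| = 20 + 1 = 21.
Hasse bound: |21 − (23+1)| = |-3| = 3 ≤ 2√23 ≈ 9.5917 ✓.


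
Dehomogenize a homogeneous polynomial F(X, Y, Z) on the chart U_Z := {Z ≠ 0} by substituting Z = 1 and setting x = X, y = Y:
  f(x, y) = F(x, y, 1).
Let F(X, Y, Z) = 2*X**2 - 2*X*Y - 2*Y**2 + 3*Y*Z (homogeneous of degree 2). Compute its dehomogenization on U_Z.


f(x, y) = 2*x**2 - 2*x*y - 2*y**2 + 3*y

On U_Z we set Z = 1. Each monomial c·X^i·Y^j·Z^k in F becomes c·x^i·y^j·1^k = c·x^i·y^j.
Substituting Z = 1: F(X, Y, 1) = 2*x**2 - 2*x*y - 2*y**2 + 3*y.
Note: deg(f) ≤ deg(F) = 2; strict inequality happens when F is divisible by Z (lost terms).


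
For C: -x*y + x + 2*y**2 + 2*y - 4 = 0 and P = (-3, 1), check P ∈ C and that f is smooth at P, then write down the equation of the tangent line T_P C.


Tangent line at P: 9*y - 9 = 0.

Step 1: f(-3, 1) = 0, so P lies on C.
Step 2: partial derivatives
  f_x(x, y) = 1 - y, f_y(x, y) = -x + 4*y + 2.
  f_x(P) = 0, f_y(P) = 9 (gradient nonzero, so P is smooth).
Step 3: tangent line at P: 0·(x − -3) + 9·(y − 1) = 0.
Expanding: 9*y - 9 = 0.


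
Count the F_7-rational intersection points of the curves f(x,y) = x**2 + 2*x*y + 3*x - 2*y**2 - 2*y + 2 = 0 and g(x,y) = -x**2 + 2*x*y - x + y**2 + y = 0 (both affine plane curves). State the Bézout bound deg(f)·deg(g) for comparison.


Common zeros: {(6, 0)}; count = 1; Bézout bound = 4.

deg(f) = 2, deg(g) = 2, so Bézout bound = 4.
Scan x ∈ F_7. For each x, list the y ∈ F_7 with f(x, y) ≡ 0 and those with g(x, y) ≡ 0 (mod 7); the common zeros in that column are the intersection.
  x = 0: f ≡ 0 at y ∈ ∅; g ≡ 0 at y ∈ {0, 6}; common: ∅.
  x = 1: f ≡ 0 at y ∈ ∅; g ≡ 0 at y ∈ ∅; common: ∅.
  x = 2: f ≡ 0 at y ∈ {3, 5}; g ≡ 0 at y ∈ {1}; common: ∅.
  x = 3: f ≡ 0 at y ∈ {3, 6}; g ≡ 0 at y ∈ ∅; common: ∅.
  x = 4: f ≡ 0 at y ∈ ∅; g ≡ 0 at y ∈ {6}; common: ∅.
  x = 5: f ≡ 0 at y ∈ {0, 4}; g ≡ 0 at y ∈ ∅; common: ∅.
  x = 6: f ≡ 0 at y ∈ {0, 5}; g ≡ 0 at y ∈ {0, 1}; common: {0}.
Collecting: common zeros = {(6, 0)}, so the count is 1.
Comparison with the Bézout bound: 1 ≤ 4 = deg(f)·deg(g), as expected for curves with no common component (the affine F_7-count falls short of the bound because intersections may lie at infinity, over extension fields, or carry multiplicity).


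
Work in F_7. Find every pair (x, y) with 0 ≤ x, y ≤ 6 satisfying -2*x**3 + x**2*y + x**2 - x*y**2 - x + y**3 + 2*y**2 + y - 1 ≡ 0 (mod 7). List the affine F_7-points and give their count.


Affine F_7-points: {(2, 6), (3, 0), (5, 0), (6, 3)}; count = 4.

For each of the 49 pairs (x, y) ∈ F_7², evaluate f(x, y) mod 7. Record the zeros.
  x = 0: [0↦6, 1↦3, 2↦3, 3↦5, 4↦1, 5↦4, 6↦6]  zeros at y ∈ ∅
  x = 1: [0↦4, 1↦1, 2↦6, 3↦4, 4↦1, 5↦3, 6↦2]  zeros at y ∈ ∅
  x = 2: [0↦6, 1↦5, 2↦3, 3↦6, 4↦6, 5↦2, 6↦0]  zeros at y ∈ {6}
  x = 3: [0↦0, 1↦3, 2↦3, 3↦6, 4↦4, 5↦3, 6↦2]  zeros at y ∈ {0}
  x = 4: [0↦2, 1↦4, 2↦1, 3↦6, 4↦4, 5↦1, 6↦3]  zeros at y ∈ ∅
  x = 5: [0↦0, 1↦3, 2↦6, 3↦1, 4↦1, 5↦5, 6↦5]  zeros at y ∈ {0}
  x = 6: [0↦3, 1↦2, 2↦6, 3↦0, 4↦4, 5↦3, 6↦3]  zeros at y ∈ {3}
Collecting zeros: affine points = {(2, 6), (3, 0), (5, 0), (6, 3)}.
Total count |C(F_7)_aff| = 4.


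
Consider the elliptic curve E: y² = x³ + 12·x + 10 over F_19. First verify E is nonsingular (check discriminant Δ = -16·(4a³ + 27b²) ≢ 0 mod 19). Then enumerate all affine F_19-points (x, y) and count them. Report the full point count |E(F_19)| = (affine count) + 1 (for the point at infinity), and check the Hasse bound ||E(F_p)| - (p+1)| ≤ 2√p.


Affine points = {(1, 2), (1, 17), (2, 2), (2, 17), (3, 4), (3, 15), (5, 9), (5, 10), (7, 0), (9, 7), (9, 12), (10, 3), (10, 16), (12, 1), (12, 18), (13, 8), (13, 11), (16, 2), (16, 17), (17, 4), (17, 15), (18, 4), (18, 15)}; affine count = 23; |E(F_19)| = 24.

Discriminant check: Δ ∝ 4a³ + 27b² = 4·12³ + 27·10² = 4·1728 + 27·100 ≡ 17 (mod 19). Nonzero ⇒ E is nonsingular.
For each x ∈ F_19, compute rhs = x³ + 12·x + 10 mod 19, then count y ∈ F_19 with y² ≡ rhs.
  x = 0: rhs = 10, matching y values: none (0 points).
  x = 1: rhs = 4, matching y values: 2, 17 (2 points).
  x = 2: rhs = 4, matching y values: 2, 17 (2 points).
  x = 3: rhs = 16, matching y values: 4, 15 (2 points).
  x = 4: rhs = 8, matching y values: none (0 points).
  x = 5: rhs = 5, matching y values: 9, 10 (2 points).
  x = 6: rhs = 13, matching y values: none (0 points).
  x = 7: rhs = 0, matching y values: 0 (1 points).
  x = 8: rhs = 10, matching y values: none (0 points).
  x = 9: rhs = 11, matching y values: 7, 12 (2 points).
  x = 10: rhs = 9, matching y values: 3, 16 (2 points).
  x = 11: rhs = 10, matching y values: none (0 points).
  x = 12: rhs = 1, matching y values: 1, 18 (2 points).
  x = 13: rhs = 7, matching y values: 8, 11 (2 points).
  x = 14: rhs = 15, matching y values: none (0 points).
  x = 15: rhs = 12, matching y values: none (0 points).
  x = 16: rhs = 4, matching y values: 2, 17 (2 points).
  x = 17: rhs = 16, matching y values: 4, 15 (2 points).
  x = 18: rhs = 16, matching y values: 4, 15 (2 points).
Total affine count: 23.
Full point count |E(F_19)| = 23 + 1 = 24.
Hasse bound: |24 − (19+1)| = |4| = 4 ≤ 2√19 ≈ 8.7178 ✓.


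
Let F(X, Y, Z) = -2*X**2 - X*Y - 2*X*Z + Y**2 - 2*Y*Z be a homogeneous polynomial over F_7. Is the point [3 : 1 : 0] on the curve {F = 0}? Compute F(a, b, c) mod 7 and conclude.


F(3,1,0) ≡ 1 (mod 7); P is NOT on the curve.

Evaluate F(3, 1, 0) term-by-term (mod 7).
  -2*X**2 ↦ -2·9·1·1 = -18
  -X*Y ↦ -1·3·1·1 = -3
  -2*X*Z ↦ -2·3·1·0 = 0
  Y**2 ↦ 1·1·1·1 = 1
  -2*Y*Z ↦ -2·1·1·0 = 0
Sum: F(3, 1, 0) = (-18) + (-3) + (0) + (1) + (0) = -20.
Reducing mod 7: -20 ≡ 1 (mod 7).
Since F(a, b, c) ≡ 1 ≠ 0 (mod 7), P does NOT lie on the curve.


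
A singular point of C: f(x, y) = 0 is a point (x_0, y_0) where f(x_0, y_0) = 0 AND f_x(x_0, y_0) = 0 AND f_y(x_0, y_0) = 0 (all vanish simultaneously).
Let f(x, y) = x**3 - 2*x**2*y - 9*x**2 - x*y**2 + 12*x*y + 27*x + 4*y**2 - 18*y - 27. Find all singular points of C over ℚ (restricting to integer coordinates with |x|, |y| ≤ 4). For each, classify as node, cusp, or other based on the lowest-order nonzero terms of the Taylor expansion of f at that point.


Singular points: {(3, 0)}; classification: cusp.

Compute partial derivatives:
  f_x = 3*x**2 - 4*x*y - 18*x - y**2 + 12*y + 27.
  f_y = -2*x**2 - 2*x*y + 12*x + 8*y - 18.
Scan x_0 ∈ {−4, ..., 4}. For each x_0, f_y(x_0, y) is a polynomial in y; find its integer roots y ∈ {−4, ..., 4}, then test f_x and f at those candidates.
  x = -4: f_y(-4, y) = 16*y - 98; no integer root y with |y| ≤ 4.
  x = -3: f_y(-3, y) = 14*y - 72; no integer root y with |y| ≤ 4.
  x = -2: f_y(-2, y) = 12*y - 50; no integer root y with |y| ≤ 4.
  x = -1: f_y(-1, y) = 10*y - 32; no integer root y with |y| ≤ 4.
  x = 0: f_y(0, y) = 8*y - 18; no integer root y with |y| ≤ 4.
  x = 1: f_y(1, y) = 6*y - 8; no integer root y with |y| ≤ 4.
  x = 2: f_y(2, y) = 4*y - 2; no integer root y with |y| ≤ 4.
  x = 3: f_y(3, y) = 2*y; vanishes at y ∈ {0}. (3, 0): f_x = 0, f = 0 — SINGULAR.
  x = 4: f_y(4, y) = -2; no integer root y with |y| ≤ 4.
Only singular point on the grid: (3, 0).
Classify: substitute x = 3 + u, y = 0 + v and expand: f = u**3 - 2*u**2*v - u*v**2 + v**2.
No constant or linear terms (consistent with a singular point). Quadratic part: v**2. Cubic part: u**3 - 2*u**2*v - u*v**2.
The quadratic part v**2 is a perfect square, so there is a single (double) tangent line v = 0, i.e. y = 0. Restricting the cubic part to that line (v = 0) leaves u**3 ≠ 0, so f is not divisible by v and the branch is v² ≈ -u**3 to lowest order — this is a cusp.
Classification: cusp.


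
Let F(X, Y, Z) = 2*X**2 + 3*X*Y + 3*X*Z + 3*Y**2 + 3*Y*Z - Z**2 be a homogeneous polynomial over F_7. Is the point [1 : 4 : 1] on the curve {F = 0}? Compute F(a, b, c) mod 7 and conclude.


F(1,4,1) ≡ 6 (mod 7); P is NOT on the curve.

Evaluate F(1, 4, 1) term-by-term (mod 7).
  2*X**2 ↦ 2·1·1·1 = 2
  3*X*Y ↦ 3·1·4·1 = 12
  3*X*Z ↦ 3·1·1·1 = 3
  3*Y**2 ↦ 3·1·16·1 = 48
  3*Y*Z ↦ 3·1·4·1 = 12
  -Z**2 ↦ -1·1·1·1 = -1
Sum: F(1, 4, 1) = (2) + (12) + (3) + (48) + (12) + (-1) = 76.
Reducing mod 7: 76 ≡ 6 (mod 7).
Since F(a, b, c) ≡ 6 ≠ 0 (mod 7), P does NOT lie on the curve.


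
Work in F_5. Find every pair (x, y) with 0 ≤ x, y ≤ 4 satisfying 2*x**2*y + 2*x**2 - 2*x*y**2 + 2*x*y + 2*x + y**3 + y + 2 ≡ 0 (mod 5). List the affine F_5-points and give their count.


Affine F_5-points: {(0, 4), (1, 1), (1, 3), (3, 2), (4, 2), (4, 3)}; count = 6.

For each of the 25 pairs (x, y) ∈ F_5², evaluate f(x, y) mod 5. Record the zeros.
  x = 0: [0↦2, 1↦4, 2↦2, 3↦2, 4↦0]  zeros at y ∈ {4}
  x = 1: [0↦1, 1↦0, 2↦1, 3↦0, 4↦3]  zeros at y ∈ {1, 3}
  x = 2: [0↦4, 1↦4, 2↦2, 3↦4, 4↦1]  zeros at y ∈ ∅
  x = 3: [0↦1, 1↦1, 2↦0, 3↦4, 4↦4]  zeros at y ∈ {2}
  x = 4: [0↦2, 1↦1, 2↦0, 3↦0, 4↦2]  zeros at y ∈ {2, 3}
Collecting zeros: affine points = {(0, 4), (1, 1), (1, 3), (3, 2), (4, 2), (4, 3)}.
Total count |C(F_5)_aff| = 6.


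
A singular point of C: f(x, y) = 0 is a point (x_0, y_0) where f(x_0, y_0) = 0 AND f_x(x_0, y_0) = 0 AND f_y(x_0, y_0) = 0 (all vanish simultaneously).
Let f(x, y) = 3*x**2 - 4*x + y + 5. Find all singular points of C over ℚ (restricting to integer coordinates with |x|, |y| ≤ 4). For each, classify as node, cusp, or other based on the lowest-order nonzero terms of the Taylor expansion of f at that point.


No singular points in the scanned grid; C is smooth there.

Compute partial derivatives:
  f_x = 6*x - 4.
  f_y = 1.
f_y = 1 is a nonzero constant, so f_y never vanishes: no point (x, y) can satisfy f = f_x = f_y = 0. In particular no (x, y) ∈ {−4, ..., 4}² is singular; the curve is smooth.


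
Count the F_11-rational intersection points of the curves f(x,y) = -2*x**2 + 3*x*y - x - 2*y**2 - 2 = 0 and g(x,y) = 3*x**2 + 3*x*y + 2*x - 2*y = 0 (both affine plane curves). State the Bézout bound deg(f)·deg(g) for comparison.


Common zeros: ∅; count = 0; Bézout bound = 4.

deg(f) = 2, deg(g) = 2, so Bézout bound = 4.
Scan x ∈ F_11. For each x, list the y ∈ F_11 with f(x, y) ≡ 0 and those with g(x, y) ≡ 0 (mod 11); the common zeros in that column are the intersection.
  x = 0: f ≡ 0 at y ∈ ∅; g ≡ 0 at y ∈ {0}; common: ∅.
  x = 1: f ≡ 0 at y ∈ ∅; g ≡ 0 at y ∈ {6}; common: ∅.
  x = 2: f ≡ 0 at y ∈ ∅; g ≡ 0 at y ∈ {7}; common: ∅.
  x = 3: f ≡ 0 at y ∈ ∅; g ≡ 0 at y ∈ {0}; common: ∅.
  x = 4: f ≡ 0 at y ∈ {2, 4}; g ≡ 0 at y ∈ {1}; common: ∅.
  x = 5: f ≡ 0 at y ∈ {1}; g ≡ 0 at y ∈ {7}; common: ∅.
  x = 6: f ≡ 0 at y ∈ {3, 6}; g ≡ 0 at y ∈ {9}; common: ∅.
  x = 7: f ≡ 0 at y ∈ {1, 4}; g ≡ 0 at y ∈ {6}; common: ∅.
  x = 8: f ≡ 0 at y ∈ {6}; g ≡ 0 at y ∈ ∅; common: ∅.
  x = 9: f ≡ 0 at y ∈ {3, 5}; g ≡ 0 at y ∈ {1}; common: ∅.
  x = 10: f ≡ 0 at y ∈ ∅; g ≡ 0 at y ∈ {9}; common: ∅.
Collecting: common zeros = ∅, so the count is 0.
Comparison with the Bézout bound: 0 ≤ 4 = deg(f)·deg(g), as expected for curves with no common component (the affine F_11-count falls short of the bound because intersections may lie at infinity, over extension fields, or carry multiplicity).
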